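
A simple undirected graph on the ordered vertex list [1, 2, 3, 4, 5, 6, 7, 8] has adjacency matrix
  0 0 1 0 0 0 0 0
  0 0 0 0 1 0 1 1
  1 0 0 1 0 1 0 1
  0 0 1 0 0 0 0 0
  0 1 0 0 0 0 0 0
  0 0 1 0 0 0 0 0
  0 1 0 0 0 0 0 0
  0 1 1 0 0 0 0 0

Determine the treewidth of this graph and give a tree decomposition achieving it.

Each bag holds 2 vertices, so the decomposition has width 1, which upper-bounds the treewidth. Any graph with an edge has treewidth ≥ 1, and G has the edge 6–3. Therefore the treewidth is 1.

Treewidth 1.
Bags: B1 = {3, 6}  B2 = {3, 8}  B3 = {1, 3}  B4 = {2, 8}  B5 = {2, 5}  B6 = {3, 4}  B7 = {2, 7}
Tree: B1–B2, B2–B3, B2–B4, B4–B5, B3–B6, B4–B7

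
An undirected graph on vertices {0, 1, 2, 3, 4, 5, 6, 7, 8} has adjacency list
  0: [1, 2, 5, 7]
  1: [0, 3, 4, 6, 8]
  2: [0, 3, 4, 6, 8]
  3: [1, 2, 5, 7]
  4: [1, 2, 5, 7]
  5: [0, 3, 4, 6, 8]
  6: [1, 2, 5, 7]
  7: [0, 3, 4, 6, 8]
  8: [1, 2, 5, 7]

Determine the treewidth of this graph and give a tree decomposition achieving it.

Every bag has size at most 5, so the width is 5 − 1 = 4 and tw(G) ≤ 4. For the lower bound: the 5 vertex sets {2,8}, {5,6}, {0,1}, {7}, {3} are disjoint, each induces a connected subgraph, and every pair is joined by at least one edge of G. Contracting each set to a single vertex therefore yields K_{5} as a minor, and since treewidth is minor-monotone, tw(G) ≥ tw(K_{5}) = 4. Hence tw(G) = 4 exactly.

Treewidth 4.
Bags: B1 = {1, 2, 5, 7, 8}  B2 = {1, 2, 5, 6, 7}  B3 = {0, 1, 2, 5, 7}  B4 = {1, 2, 3, 5, 7}  B5 = {1, 2, 4, 5, 7}
Tree: B1–B2, B2–B3, B3–B4, B4–B5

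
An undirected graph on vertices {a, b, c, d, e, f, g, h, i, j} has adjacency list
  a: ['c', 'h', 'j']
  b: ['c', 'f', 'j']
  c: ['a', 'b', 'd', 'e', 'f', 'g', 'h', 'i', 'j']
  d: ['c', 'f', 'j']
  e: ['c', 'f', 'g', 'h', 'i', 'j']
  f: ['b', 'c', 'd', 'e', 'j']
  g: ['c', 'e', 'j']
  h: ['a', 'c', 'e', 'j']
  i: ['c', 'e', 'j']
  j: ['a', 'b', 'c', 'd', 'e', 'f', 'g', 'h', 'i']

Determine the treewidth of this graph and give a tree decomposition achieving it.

Every bag has size at most 4, so the width is 4 − 1 = 3 and tw(G) ≤ 3. Conversely, {c, d, f, j} is a clique of size 4, and the vertices of any clique must share a bag in every tree decomposition; so some bag has ≥ 4 vertices and tw(G) ≥ 3. Combining the bounds, tw(G) = 3.

Treewidth 3.
Bags: B1 = {c, e, g, j}  B2 = {c, e, i, j}  B3 = {c, e, h, j}  B4 = {c, e, f, j}  B5 = {a, c, h, j}  B6 = {c, d, f, j}  B7 = {b, c, f, j}
Tree: B1–B2, B1–B3, B2–B4, B3–B5, B4–B6, B6–B7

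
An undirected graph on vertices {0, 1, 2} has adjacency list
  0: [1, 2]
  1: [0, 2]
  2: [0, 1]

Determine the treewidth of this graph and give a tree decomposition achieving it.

A single bag containing all 3 vertices is trivially a valid decomposition of width 2. For the lower bound, the 3 vertices {0, 1, 2} are pairwise adjacent, and any tree decomposition puts a clique entirely inside one bag — forcing width ≥ 2. Combining the bounds, tw(G) = 2.

Treewidth 2.
One such decomposition:
Bags: B1 = {0, 1, 2}
Tree: (single bag)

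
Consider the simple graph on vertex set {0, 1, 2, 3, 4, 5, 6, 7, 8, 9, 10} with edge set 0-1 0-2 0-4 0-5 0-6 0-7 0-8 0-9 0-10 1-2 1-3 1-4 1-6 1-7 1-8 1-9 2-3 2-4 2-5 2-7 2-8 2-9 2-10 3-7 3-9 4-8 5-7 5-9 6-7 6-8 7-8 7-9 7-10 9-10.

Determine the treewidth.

A width-4 tree decomposition is:
Bags: B1 = {0, 1, 2, 7, 8}  B2 = {0, 1, 2, 4, 8}  B3 = {0, 1, 2, 7, 9}  B4 = {0, 2, 7, 9, 10}  B5 = {1, 2, 3, 7, 9}  B6 = {0, 2, 5, 7, 9}  B7 = {0, 1, 6, 7, 8}
Tree: B1–B2, B1–B3, B3–B4, B3–B5, B4–B6, B1–B7
Each bag holds 5 vertices, so the decomposition has width 4, which upper-bounds the treewidth. For the lower bound, the 5 vertices {0, 1, 2, 4, 8} are pairwise adjacent, and any tree decomposition puts a clique entirely inside one bag — forcing width ≥ 4. Hence tw(G) = 4 exactly.

4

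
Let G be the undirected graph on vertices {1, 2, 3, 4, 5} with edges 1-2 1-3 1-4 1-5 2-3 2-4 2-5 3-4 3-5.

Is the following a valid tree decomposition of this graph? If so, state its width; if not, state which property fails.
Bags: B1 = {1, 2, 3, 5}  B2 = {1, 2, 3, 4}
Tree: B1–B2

Yes; width 3.

Checking the three conditions: (i) the bags cover all of {1, 2, 3, 4, 5}; (ii) for each edge, some bag contains both endpoints; (iii) the bags containing any fixed vertex form a subtree. All hold, so the decomposition is valid with width 4 − 1 = 3.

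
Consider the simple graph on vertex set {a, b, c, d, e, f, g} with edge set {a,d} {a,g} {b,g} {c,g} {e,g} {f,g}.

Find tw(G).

A width-1 tree decomposition is:
Bags: B1 = {f, g}  B2 = {c, g}  B3 = {a, g}  B4 = {a, d}  B5 = {e, g}  B6 = {b, g}
Tree: B1–B2, B1–B3, B3–B4, B3–B5, B5–B6
Each bag holds 2 vertices, so the decomposition has width 1, which upper-bounds the treewidth. Any graph with an edge has treewidth ≥ 1, and G has the edge f–g. Hence tw(G) = 1 exactly.

1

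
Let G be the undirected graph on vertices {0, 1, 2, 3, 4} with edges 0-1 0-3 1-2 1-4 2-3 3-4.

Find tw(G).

A width-2 tree decomposition is:
Bags: B1 = {0, 1, 3}  B2 = {1, 2, 3}  B3 = {1, 3, 4}
Tree: B1–B2, B2–B3
Every bag has size at most 3, so the width is 3 − 1 = 2 and tw(G) ≤ 2. Since 0–3–2–1–0 is a cycle in G, G is not acyclic. Forests are exactly the graphs of treewidth ≤ 1, so tw(G) ≥ 2. Combining the bounds, tw(G) = 2.

2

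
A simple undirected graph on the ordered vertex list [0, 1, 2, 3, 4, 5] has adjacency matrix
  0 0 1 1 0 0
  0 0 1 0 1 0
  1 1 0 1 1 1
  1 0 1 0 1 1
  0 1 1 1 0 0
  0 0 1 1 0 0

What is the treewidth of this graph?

A width-2 tree decomposition is:
Bags: B1 = {2, 3, 4}  B2 = {0, 2, 3}  B3 = {1, 2, 4}  B4 = {2, 3, 5}
Tree: B1–B2, B1–B3, B2–B4
Every bag has size at most 3, so the width is 3 − 1 = 2 and tw(G) ≤ 2. Conversely, {1, 2, 4} is a clique of size 3, and the vertices of any clique must share a bag in every tree decomposition; so some bag has ≥ 3 vertices and tw(G) ≥ 2. Hence tw(G) = 2 exactly.

2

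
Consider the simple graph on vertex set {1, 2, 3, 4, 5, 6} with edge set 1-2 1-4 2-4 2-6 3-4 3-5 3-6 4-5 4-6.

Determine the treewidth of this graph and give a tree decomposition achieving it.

Treewidth 2.
One optimal decomposition is:
Bags: B1 = {3, 4, 6}  B2 = {2, 4, 6}  B3 = {1, 2, 4}  B4 = {3, 4, 5}
Tree: B1–B2, B2–B3, B1–B4

Every bag has size at most 3, so the width is 3 − 1 = 2 and tw(G) ≤ 2. For the lower bound, the 3 vertices {1, 2, 4} are pairwise adjacent, and any tree decomposition puts a clique entirely inside one bag — forcing width ≥ 2. The upper and lower bounds meet at 2, so that is the treewidth.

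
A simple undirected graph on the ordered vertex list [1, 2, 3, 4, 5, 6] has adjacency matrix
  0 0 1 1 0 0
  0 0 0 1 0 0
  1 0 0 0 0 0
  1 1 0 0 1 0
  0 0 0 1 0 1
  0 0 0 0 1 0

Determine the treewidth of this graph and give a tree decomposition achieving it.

Treewidth 1.
One such decomposition:
Bags: B1 = {1, 4}  B2 = {1, 3}  B3 = {2, 4}  B4 = {4, 5}  B5 = {5, 6}
Tree: B1–B2, B1–B3, B3–B4, B4–B5

Every bag has size at most 2, so the width is 2 − 1 = 1 and tw(G) ≤ 1. Any graph with an edge has treewidth ≥ 1, and G has the edge 1–4. Combining the bounds, tw(G) = 1.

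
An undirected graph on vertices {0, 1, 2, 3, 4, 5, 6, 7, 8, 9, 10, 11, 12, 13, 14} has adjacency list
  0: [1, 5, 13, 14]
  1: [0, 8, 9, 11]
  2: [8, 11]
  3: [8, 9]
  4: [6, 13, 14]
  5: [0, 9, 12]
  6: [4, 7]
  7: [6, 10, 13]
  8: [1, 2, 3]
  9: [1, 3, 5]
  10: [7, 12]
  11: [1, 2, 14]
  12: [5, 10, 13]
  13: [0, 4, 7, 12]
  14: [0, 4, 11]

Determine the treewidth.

A width-3 tree decomposition is:
Bags: B1 = {2, 3, 8, 11}  B2 = {1, 3, 8, 11}  B3 = {1, 3, 9, 11}  B4 = {1, 9, 11, 14}  B5 = {0, 1, 9, 14}  B6 = {0, 5, 9, 14}  B7 = {0, 4, 5, 14}  B8 = {0, 4, 5, 13}  B9 = {4, 5, 12, 13}  B10 = {4, 6, 12, 13}  B11 = {6, 7, 12, 13}  B12 = {6, 7, 10, 12}
Tree: B1–B2, B2–B3, B3–B4, B4–B5, B5–B6, B6–B7, B7–B8, B8–B9, B9–B10, B10–B11, B11–B12
The largest bag has 4 vertices, giving width 3; this decomposition certifies tw(G) ≤ 3. For the lower bound: the 4 vertex sets {2,3,8}, {11}, {1}, {0,5,9,14} are disjoint, each induces a connected subgraph, and every pair is joined by at least one edge of G. Contracting each set to a single vertex therefore yields K_{4} as a minor, and since treewidth is minor-monotone, tw(G) ≥ tw(K_{4}) = 3. Hence tw(G) = 3 exactly.

3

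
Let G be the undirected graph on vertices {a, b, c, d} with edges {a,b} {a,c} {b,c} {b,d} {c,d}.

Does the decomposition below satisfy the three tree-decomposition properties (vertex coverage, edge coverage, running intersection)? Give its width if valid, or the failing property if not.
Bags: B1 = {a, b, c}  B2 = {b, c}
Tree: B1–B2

A tree decomposition must satisfy three properties: every vertex lies in some bag; for every edge, both endpoints lie together in some bag; and for every vertex, the bags containing it form a connected subtree. Here vertex d appears in no bag, so the decomposition is invalid.

No — vertex d appears in no bag.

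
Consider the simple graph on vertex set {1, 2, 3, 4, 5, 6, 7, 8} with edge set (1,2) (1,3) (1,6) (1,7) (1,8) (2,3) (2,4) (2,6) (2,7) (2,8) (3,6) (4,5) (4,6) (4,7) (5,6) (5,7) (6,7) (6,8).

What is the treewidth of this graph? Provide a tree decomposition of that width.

Every bag has size at most 4, so the width is 4 − 1 = 3 and tw(G) ≤ 3. Conversely, {1, 2, 6, 8} is a clique of size 4, and the vertices of any clique must share a bag in every tree decomposition; so some bag has ≥ 4 vertices and tw(G) ≥ 3. The upper and lower bounds meet at 3, so that is the treewidth.

Treewidth 3.
One optimal decomposition is:
Bags: B1 = {2, 4, 6, 7}  B2 = {4, 5, 6, 7}  B3 = {1, 2, 6, 7}  B4 = {1, 2, 6, 8}  B5 = {1, 2, 3, 6}
Tree: B1–B2, B1–B3, B3–B4, B4–B5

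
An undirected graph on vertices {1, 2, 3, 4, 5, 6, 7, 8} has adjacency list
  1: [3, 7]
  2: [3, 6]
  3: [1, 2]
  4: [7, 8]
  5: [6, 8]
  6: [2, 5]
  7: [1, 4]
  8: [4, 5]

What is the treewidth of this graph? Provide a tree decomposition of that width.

Treewidth 2.
One optimal decomposition is:
Bags: B1 = {5, 6, 8}  B2 = {2, 6, 8}  B3 = {2, 3, 8}  B4 = {1, 3, 8}  B5 = {1, 7, 8}  B6 = {4, 7, 8}
Tree: B1–B2, B2–B3, B3–B4, B4–B5, B5–B6

Every bag has size at most 3, so the width is 3 − 1 = 2 and tw(G) ≤ 2. The edges 8–5–6–2–3–1–7–4–8 form a cycle, so G is not a tree and its treewidth is at least 2. Therefore the treewidth is 2.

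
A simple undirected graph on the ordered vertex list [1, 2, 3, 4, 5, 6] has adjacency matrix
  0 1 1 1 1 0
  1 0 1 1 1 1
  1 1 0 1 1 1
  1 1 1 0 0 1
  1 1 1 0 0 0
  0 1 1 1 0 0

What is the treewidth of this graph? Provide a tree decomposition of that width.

Each bag holds 4 vertices, so the decomposition has width 3, which upper-bounds the treewidth. On the other hand G contains the 4-clique {1, 2, 3, 4}. A clique must lie in a single bag of any decomposition, so no decomposition can have width below 3. Combining the bounds, tw(G) = 3.

Treewidth 3.
Bags: B1 = {2, 3, 4, 6}  B2 = {1, 2, 3, 4}  B3 = {1, 2, 3, 5}
Tree: B1–B2, B2–B3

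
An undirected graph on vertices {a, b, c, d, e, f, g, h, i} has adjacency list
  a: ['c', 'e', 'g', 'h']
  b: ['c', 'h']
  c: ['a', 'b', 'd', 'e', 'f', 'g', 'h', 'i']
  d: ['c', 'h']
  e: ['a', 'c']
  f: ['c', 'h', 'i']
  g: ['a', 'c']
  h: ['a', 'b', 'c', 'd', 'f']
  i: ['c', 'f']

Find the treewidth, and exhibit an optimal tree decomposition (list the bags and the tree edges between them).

Treewidth 2.
One optimal decomposition is:
Bags: B1 = {c, f, h}  B2 = {a, c, h}  B3 = {c, d, h}  B4 = {c, f, i}  B5 = {a, c, e}  B6 = {b, c, h}  B7 = {a, c, g}
Tree: B1–B2, B1–B3, B1–B4, B2–B5, B2–B6, B2–B7

Each bag holds 3 vertices, so the decomposition has width 2, which upper-bounds the treewidth. Conversely, {a, c, g} is a clique of size 3, and the vertices of any clique must share a bag in every tree decomposition; so some bag has ≥ 3 vertices and tw(G) ≥ 2. The upper and lower bounds meet at 2, so that is the treewidth.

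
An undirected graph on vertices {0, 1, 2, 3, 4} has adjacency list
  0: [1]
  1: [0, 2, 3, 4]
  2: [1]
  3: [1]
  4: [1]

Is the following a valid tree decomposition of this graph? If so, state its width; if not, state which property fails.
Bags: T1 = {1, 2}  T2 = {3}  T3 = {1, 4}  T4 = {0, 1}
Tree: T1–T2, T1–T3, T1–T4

No — edge (1,3) lies in no bag.

A tree decomposition must satisfy three properties: every vertex lies in some bag; for every edge, both endpoints lie together in some bag; and for every vertex, the bags containing it form a connected subtree. Here edge (1,3) lies in no bag, so the decomposition is invalid.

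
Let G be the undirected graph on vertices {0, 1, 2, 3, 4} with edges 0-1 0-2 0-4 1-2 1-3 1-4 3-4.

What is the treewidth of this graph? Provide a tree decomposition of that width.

The largest bag has 3 vertices, giving width 2; this decomposition certifies tw(G) ≤ 2. On the other hand G contains the 3-clique {0, 1, 2}. A clique must lie in a single bag of any decomposition, so no decomposition can have width below 2. Therefore the treewidth is 2.

Treewidth 2.
Bags: B1 = {1, 3, 4}  B2 = {0, 1, 4}  B3 = {0, 1, 2}
Tree: B1–B2, B2–B3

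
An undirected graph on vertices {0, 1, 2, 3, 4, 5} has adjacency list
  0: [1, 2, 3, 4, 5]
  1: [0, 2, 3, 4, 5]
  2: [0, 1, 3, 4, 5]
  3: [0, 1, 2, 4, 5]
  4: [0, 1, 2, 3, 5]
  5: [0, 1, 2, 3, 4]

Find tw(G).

A width-5 tree decomposition is:
Bags: B1 = {0, 1, 2, 3, 4, 5}
Tree: (single bag)
A single bag containing all 6 vertices is trivially a valid decomposition of width 5. On the other hand G contains the 6-clique {0, 1, 2, 3, 4, 5}. A clique must lie in a single bag of any decomposition, so no decomposition can have width below 5. Hence tw(G) = 5 exactly.

5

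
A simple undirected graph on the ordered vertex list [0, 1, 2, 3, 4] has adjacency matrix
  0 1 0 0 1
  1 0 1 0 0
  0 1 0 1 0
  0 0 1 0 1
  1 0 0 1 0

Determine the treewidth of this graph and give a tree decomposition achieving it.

Treewidth 2.
Bags: B1 = {2, 3, 4}  B2 = {1, 2, 4}  B3 = {0, 1, 4}
Tree: B1–B2, B2–B3

Each bag holds 3 vertices, so the decomposition has width 2, which upper-bounds the treewidth. The edges 4–3–2–1–0–4 form a cycle, so G is not a tree and its treewidth is at least 2. The upper and lower bounds meet at 2, so that is the treewidth.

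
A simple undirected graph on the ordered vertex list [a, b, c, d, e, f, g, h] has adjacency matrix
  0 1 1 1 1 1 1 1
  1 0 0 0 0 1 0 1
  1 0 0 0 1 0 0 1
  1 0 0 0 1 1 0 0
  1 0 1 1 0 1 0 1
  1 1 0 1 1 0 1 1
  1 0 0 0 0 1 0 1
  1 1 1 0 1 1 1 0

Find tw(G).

A width-3 tree decomposition is:
Bags: B1 = {a, e, f, h}  B2 = {a, b, f, h}  B3 = {a, d, e, f}  B4 = {a, f, g, h}  B5 = {a, c, e, h}
Tree: B1–B2, B1–B3, B2–B4, B1–B5
Each bag holds 4 vertices, so the decomposition has width 3, which upper-bounds the treewidth. Conversely, {a, c, e, h} is a clique of size 4, and the vertices of any clique must share a bag in every tree decomposition; so some bag has ≥ 4 vertices and tw(G) ≥ 3. The upper and lower bounds meet at 3, so that is the treewidth.

3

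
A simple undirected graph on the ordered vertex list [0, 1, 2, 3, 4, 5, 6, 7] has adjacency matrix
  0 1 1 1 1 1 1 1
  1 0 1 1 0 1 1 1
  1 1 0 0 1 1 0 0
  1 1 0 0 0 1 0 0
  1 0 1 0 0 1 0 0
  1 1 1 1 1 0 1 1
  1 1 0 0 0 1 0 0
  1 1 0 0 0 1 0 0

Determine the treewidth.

3

A width-3 tree decomposition is:
Bags: B1 = {0, 1, 5, 7}  B2 = {0, 1, 2, 5}  B3 = {0, 1, 3, 5}  B4 = {0, 1, 5, 6}  B5 = {0, 2, 4, 5}
Tree: B1–B2, B1–B3, B2–B4, B2–B5
Every bag has size at most 4, so the width is 4 − 1 = 3 and tw(G) ≤ 3. Conversely, {0, 1, 2, 5} is a clique of size 4, and the vertices of any clique must share a bag in every tree decomposition; so some bag has ≥ 4 vertices and tw(G) ≥ 3. Combining the bounds, tw(G) = 3.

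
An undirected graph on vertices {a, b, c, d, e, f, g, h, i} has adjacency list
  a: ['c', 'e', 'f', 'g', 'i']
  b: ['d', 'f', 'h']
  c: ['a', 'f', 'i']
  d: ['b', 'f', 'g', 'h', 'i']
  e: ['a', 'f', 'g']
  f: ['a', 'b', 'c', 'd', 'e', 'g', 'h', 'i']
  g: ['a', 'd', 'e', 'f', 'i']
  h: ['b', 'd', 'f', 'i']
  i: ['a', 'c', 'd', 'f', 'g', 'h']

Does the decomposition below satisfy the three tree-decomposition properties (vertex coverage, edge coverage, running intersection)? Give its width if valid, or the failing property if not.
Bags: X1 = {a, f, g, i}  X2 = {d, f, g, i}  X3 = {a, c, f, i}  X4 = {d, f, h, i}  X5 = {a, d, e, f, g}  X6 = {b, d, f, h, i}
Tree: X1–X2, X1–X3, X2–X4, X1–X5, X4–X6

A tree decomposition must satisfy three properties: every vertex lies in some bag; for every edge, both endpoints lie together in some bag; and for every vertex, the bags containing it form a connected subtree. Here bags containing vertex d are not connected in the tree, so the decomposition is invalid.

No — bags containing vertex d are not connected in the tree.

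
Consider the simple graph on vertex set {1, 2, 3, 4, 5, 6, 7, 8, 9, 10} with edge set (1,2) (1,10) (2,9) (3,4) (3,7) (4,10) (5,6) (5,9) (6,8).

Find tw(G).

1

A width-1 tree decomposition is:
Bags: B1 = {6, 8}  B2 = {5, 6}  B3 = {5, 9}  B4 = {2, 9}  B5 = {1, 2}  B6 = {1, 10}  B7 = {4, 10}  B8 = {3, 4}  B9 = {3, 7}
Tree: B1–B2, B2–B3, B3–B4, B4–B5, B5–B6, B6–B7, B7–B8, B8–B9
Every bag has size at most 2, so the width is 2 − 1 = 1 and tw(G) ≤ 1. Any graph with an edge has treewidth ≥ 1, and G has the edge 8–6. Hence tw(G) = 1 exactly.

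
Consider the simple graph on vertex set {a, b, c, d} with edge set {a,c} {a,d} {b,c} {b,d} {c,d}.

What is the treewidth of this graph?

A width-2 tree decomposition is:
Bags: B1 = {a, c, d}  B2 = {b, c, d}
Tree: B1–B2
The largest bag has 3 vertices, giving width 2; this decomposition certifies tw(G) ≤ 2. For the lower bound, the 3 vertices {a, c, d} are pairwise adjacent, and any tree decomposition puts a clique entirely inside one bag — forcing width ≥ 2. Combining the bounds, tw(G) = 2.

2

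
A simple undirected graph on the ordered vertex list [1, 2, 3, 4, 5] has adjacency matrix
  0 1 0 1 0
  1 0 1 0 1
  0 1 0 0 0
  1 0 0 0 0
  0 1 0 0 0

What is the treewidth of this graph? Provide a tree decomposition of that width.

Treewidth 1.
Bags: B1 = {2, 3}  B2 = {1, 2}  B3 = {2, 5}  B4 = {1, 4}
Tree: B1–B2, B1–B3, B2–B4

Every bag has size at most 2, so the width is 2 − 1 = 1 and tw(G) ≤ 1. Since G has at least one edge (e.g. 3–2), it is not an edgeless graph, so tw(G) ≥ 1. Hence tw(G) = 1 exactly.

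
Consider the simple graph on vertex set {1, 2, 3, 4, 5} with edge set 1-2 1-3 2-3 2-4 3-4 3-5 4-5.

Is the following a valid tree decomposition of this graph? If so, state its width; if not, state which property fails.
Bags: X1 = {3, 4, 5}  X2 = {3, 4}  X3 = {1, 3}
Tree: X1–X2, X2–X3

No — vertex 2 appears in no bag.

A tree decomposition must satisfy three properties: every vertex lies in some bag; for every edge, both endpoints lie together in some bag; and for every vertex, the bags containing it form a connected subtree. Here vertex 2 appears in no bag, so the decomposition is invalid.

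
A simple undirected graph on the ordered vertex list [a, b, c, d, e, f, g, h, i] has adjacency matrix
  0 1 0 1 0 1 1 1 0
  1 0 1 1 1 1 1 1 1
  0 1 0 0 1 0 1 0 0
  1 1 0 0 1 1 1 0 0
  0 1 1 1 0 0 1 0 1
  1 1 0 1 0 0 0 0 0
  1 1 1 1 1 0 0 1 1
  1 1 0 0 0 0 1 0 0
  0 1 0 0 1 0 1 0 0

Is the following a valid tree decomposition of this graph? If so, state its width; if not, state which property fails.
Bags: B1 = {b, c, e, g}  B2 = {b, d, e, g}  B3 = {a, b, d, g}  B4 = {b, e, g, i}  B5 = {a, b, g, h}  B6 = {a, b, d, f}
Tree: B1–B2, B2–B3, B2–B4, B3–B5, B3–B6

Checking the three conditions: (i) the bags cover all of {a, b, c, d, e, f, g, h, i}; (ii) for each edge, some bag contains both endpoints; (iii) the bags containing any fixed vertex form a subtree. All hold, so the decomposition is valid with width 4 − 1 = 3.

Yes; width 3.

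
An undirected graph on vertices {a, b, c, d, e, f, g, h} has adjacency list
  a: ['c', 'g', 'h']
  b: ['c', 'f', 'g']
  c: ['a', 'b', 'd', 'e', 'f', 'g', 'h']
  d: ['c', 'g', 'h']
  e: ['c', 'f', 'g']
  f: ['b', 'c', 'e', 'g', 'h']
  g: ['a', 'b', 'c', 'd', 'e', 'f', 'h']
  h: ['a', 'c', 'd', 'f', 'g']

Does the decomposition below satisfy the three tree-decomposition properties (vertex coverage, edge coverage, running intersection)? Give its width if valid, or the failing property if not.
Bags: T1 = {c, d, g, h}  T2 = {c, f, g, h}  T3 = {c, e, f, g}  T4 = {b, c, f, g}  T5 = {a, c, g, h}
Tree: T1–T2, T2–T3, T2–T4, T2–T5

Yes; width 3.

Every vertex of G appears in some bag (union = {a, b, c, d, e, f, g, h}); every edge is covered by a bag; and for each vertex v the set of bags containing v is connected in the bag tree. The decomposition is therefore valid. The largest bag has 4 vertices, so the width is 3.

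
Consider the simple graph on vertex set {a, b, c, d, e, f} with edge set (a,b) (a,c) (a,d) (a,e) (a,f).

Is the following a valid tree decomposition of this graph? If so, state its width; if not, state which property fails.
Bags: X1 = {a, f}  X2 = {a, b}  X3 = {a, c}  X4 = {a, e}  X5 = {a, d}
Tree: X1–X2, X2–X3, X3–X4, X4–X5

Every vertex of G appears in some bag (union = {a, b, c, d, e, f}); every edge is covered by a bag; and for each vertex v the set of bags containing v is connected in the bag tree. The decomposition is therefore valid. The largest bag has 2 vertices, so the width is 1.

Yes; width 1.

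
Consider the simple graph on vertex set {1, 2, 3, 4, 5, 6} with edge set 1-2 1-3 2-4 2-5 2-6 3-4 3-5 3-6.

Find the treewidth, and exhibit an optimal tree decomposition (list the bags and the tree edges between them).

Every bag has size at most 3, so the width is 3 − 1 = 2 and tw(G) ≤ 2. For the lower bound, G contains the cycle 2–6–3–1–2, so G is not a forest; only forests have treewidth ≤ 1, hence tw(G) ≥ 2. Hence tw(G) = 2 exactly.

Treewidth 2.
Bags: B1 = {2, 3, 6}  B2 = {1, 2, 3}  B3 = {2, 3, 5}  B4 = {2, 3, 4}
Tree: B1–B2, B2–B3, B3–B4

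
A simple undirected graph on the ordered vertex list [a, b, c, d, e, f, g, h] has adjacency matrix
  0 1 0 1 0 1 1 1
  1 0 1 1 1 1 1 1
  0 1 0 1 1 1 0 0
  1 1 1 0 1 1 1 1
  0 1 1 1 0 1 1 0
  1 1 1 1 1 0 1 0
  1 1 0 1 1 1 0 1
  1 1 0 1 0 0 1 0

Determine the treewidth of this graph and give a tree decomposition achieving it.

Every bag has size at most 5, so the width is 5 − 1 = 4 and tw(G) ≤ 4. On the other hand G contains the 5-clique {a, b, d, g, h}. A clique must lie in a single bag of any decomposition, so no decomposition can have width below 4. Combining the bounds, tw(G) = 4.

Treewidth 4.
Bags: B1 = {a, b, d, f, g}  B2 = {b, d, e, f, g}  B3 = {a, b, d, g, h}  B4 = {b, c, d, e, f}
Tree: B1–B2, B1–B3, B2–B4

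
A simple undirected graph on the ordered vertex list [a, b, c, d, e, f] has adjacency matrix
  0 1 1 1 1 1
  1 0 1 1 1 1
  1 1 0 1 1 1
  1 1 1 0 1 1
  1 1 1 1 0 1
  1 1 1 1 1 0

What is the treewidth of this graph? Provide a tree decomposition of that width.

A single bag containing all 6 vertices is trivially a valid decomposition of width 5. For the lower bound, the 6 vertices {a, b, c, d, e, f} are pairwise adjacent, and any tree decomposition puts a clique entirely inside one bag — forcing width ≥ 5. The upper and lower bounds meet at 5, so that is the treewidth.

Treewidth 5.
One such decomposition:
Bags: B1 = {a, b, c, d, e, f}
Tree: (single bag)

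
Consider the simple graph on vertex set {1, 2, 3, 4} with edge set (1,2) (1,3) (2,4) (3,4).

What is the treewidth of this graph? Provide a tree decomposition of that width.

Treewidth 2.
Bags: B1 = {1, 2, 3}  B2 = {2, 3, 4}
Tree: B1–B2

Every bag has size at most 3, so the width is 3 − 1 = 2 and tw(G) ≤ 2. Since 2–1–3–4–2 is a cycle in G, G is not acyclic. Forests are exactly the graphs of treewidth ≤ 1, so tw(G) ≥ 2. The upper and lower bounds meet at 2, so that is the treewidth.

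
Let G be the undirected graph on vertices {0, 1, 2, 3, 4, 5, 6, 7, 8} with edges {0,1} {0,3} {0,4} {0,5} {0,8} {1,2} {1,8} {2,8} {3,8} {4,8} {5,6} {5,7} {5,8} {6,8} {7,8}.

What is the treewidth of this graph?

2

A width-2 tree decomposition is:
Bags: B1 = {0, 1, 8}  B2 = {1, 2, 8}  B3 = {0, 5, 8}  B4 = {0, 4, 8}  B5 = {0, 3, 8}  B6 = {5, 7, 8}  B7 = {5, 6, 8}
Tree: B1–B2, B1–B3, B1–B4, B3–B5, B3–B6, B3–B7
The largest bag has 3 vertices, giving width 2; this decomposition certifies tw(G) ≤ 2. On the other hand G contains the 3-clique {0, 1, 8}. A clique must lie in a single bag of any decomposition, so no decomposition can have width below 2. Hence tw(G) = 2 exactly.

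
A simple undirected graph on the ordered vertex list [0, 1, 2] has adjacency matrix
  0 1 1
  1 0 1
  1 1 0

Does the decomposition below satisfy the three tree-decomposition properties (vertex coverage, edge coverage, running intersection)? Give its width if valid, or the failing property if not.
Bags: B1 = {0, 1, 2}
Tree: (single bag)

Yes; width 2.

Vertex coverage: the bags together contain {0, 1, 2}, the full vertex set. Edge coverage: each edge of G has both endpoints in at least one bag. Running intersection: for every vertex, the bags containing it form a connected subtree. All three properties hold, so this is a valid tree decomposition of width max|bag| − 1 = 2, and hence tw(G) ≤ 2.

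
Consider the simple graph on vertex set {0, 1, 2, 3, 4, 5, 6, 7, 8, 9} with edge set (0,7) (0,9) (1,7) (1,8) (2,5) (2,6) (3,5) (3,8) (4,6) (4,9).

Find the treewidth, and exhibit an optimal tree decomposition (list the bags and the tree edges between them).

Treewidth 2.
One optimal decomposition is:
Bags: B1 = {4, 6, 9}  B2 = {2, 6, 9}  B3 = {2, 5, 9}  B4 = {3, 5, 9}  B5 = {3, 8, 9}  B6 = {1, 8, 9}  B7 = {1, 7, 9}  B8 = {0, 7, 9}
Tree: B1–B2, B2–B3, B3–B4, B4–B5, B5–B6, B6–B7, B7–B8

Every bag has size at most 3, so the width is 3 − 1 = 2 and tw(G) ≤ 2. For the lower bound, G contains the cycle 9–4–6–2–5–3–8–1–7–0–9, so G is not a forest; only forests have treewidth ≤ 1, hence tw(G) ≥ 2. Hence tw(G) = 2 exactly.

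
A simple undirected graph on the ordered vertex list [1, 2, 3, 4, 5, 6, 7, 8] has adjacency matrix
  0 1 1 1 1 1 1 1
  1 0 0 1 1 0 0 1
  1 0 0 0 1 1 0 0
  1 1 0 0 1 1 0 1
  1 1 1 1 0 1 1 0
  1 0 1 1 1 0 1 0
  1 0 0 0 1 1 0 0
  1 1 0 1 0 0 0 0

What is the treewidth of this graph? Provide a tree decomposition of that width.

The largest bag has 4 vertices, giving width 3; this decomposition certifies tw(G) ≤ 3. On the other hand G contains the 4-clique {1, 2, 4, 8}. A clique must lie in a single bag of any decomposition, so no decomposition can have width below 3. Combining the bounds, tw(G) = 3.

Treewidth 3.
One such decomposition:
Bags: B1 = {1, 4, 5, 6}  B2 = {1, 2, 4, 5}  B3 = {1, 5, 6, 7}  B4 = {1, 3, 5, 6}  B5 = {1, 2, 4, 8}
Tree: B1–B2, B1–B3, B1–B4, B2–B5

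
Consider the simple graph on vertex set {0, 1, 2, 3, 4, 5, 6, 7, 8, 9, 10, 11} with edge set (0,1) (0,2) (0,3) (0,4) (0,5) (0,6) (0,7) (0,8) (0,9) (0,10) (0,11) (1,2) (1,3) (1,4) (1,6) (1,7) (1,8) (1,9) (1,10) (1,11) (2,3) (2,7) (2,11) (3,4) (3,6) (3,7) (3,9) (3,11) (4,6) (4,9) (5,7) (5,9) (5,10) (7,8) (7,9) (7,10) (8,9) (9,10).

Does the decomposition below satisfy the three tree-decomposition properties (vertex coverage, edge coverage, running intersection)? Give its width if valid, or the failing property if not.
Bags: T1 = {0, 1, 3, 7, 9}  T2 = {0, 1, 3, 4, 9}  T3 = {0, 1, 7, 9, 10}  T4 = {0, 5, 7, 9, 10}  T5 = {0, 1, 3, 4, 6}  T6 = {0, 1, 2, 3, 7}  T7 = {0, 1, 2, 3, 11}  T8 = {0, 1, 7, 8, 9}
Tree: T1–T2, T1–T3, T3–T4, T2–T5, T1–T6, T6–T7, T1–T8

Every vertex of G appears in some bag (union = {0, 1, 2, 3, 4, 5, 6, 7, 8, 9, 10, 11}); every edge is covered by a bag; and for each vertex v the set of bags containing v is connected in the bag tree. The decomposition is therefore valid. The largest bag has 5 vertices, so the width is 4.

Yes; width 4.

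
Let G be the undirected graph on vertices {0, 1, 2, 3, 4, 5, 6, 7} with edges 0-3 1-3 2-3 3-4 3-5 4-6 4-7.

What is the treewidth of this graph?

A width-1 tree decomposition is:
Bags: B1 = {2, 3}  B2 = {3, 4}  B3 = {0, 3}  B4 = {1, 3}  B5 = {4, 7}  B6 = {4, 6}  B7 = {3, 5}
Tree: B1–B2, B2–B3, B3–B4, B2–B5, B2–B6, B2–B7
The largest bag has 2 vertices, giving width 1; this decomposition certifies tw(G) ≤ 1. Any graph with an edge has treewidth ≥ 1, and G has the edge 3–2. Hence tw(G) = 1 exactly.

1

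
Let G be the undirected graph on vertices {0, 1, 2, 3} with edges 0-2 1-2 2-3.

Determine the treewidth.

A width-1 tree decomposition is:
Bags: B1 = {1, 2}  B2 = {0, 2}  B3 = {2, 3}
Tree: B1–B2, B1–B3
The largest bag has 2 vertices, giving width 1; this decomposition certifies tw(G) ≤ 1. Any graph with an edge has treewidth ≥ 1, and G has the edge 1–2. Hence tw(G) = 1 exactly.

1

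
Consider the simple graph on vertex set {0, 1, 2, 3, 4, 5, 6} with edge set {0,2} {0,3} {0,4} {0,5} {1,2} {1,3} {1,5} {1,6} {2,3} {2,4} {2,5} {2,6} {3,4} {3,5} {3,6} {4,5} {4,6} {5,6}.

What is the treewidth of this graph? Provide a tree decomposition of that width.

The largest bag has 5 vertices, giving width 4; this decomposition certifies tw(G) ≤ 4. For the lower bound, the 5 vertices {1, 2, 3, 5, 6} are pairwise adjacent, and any tree decomposition puts a clique entirely inside one bag — forcing width ≥ 4. Combining the bounds, tw(G) = 4.

Treewidth 4.
One optimal decomposition is:
Bags: B1 = {2, 3, 4, 5, 6}  B2 = {1, 2, 3, 5, 6}  B3 = {0, 2, 3, 4, 5}
Tree: B1–B2, B1–B3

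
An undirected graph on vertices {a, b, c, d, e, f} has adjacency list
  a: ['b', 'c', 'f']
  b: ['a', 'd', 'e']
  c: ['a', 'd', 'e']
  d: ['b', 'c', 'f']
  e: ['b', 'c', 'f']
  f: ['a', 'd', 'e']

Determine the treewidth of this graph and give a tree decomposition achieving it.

Every bag has size at most 4, so the width is 4 − 1 = 3 and tw(G) ≤ 3. For the lower bound: the 4 vertex sets {e,f}, {b,d}, {c}, {a} are disjoint, each induces a connected subgraph, and every pair is joined by at least one edge of G. Contracting each set to a single vertex therefore yields K_{4} as a minor, and since treewidth is minor-monotone, tw(G) ≥ tw(K_{4}) = 3. Therefore the treewidth is 3.

Treewidth 3.
Bags: B1 = {b, c, e, f}  B2 = {b, c, d, f}  B3 = {a, b, c, f}
Tree: B1–B2, B2–B3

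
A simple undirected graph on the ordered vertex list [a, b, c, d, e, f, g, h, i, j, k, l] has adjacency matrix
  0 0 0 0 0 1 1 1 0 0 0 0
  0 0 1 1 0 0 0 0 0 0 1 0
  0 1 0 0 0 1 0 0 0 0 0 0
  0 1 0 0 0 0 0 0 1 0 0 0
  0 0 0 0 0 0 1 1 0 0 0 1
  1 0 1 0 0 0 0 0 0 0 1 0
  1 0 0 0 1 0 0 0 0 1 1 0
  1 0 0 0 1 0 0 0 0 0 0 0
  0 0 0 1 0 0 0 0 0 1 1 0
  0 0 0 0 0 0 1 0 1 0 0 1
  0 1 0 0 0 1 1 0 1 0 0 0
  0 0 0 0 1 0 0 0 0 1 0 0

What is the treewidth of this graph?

3

A width-3 tree decomposition is:
Bags: B1 = {e, h, j, l}  B2 = {e, g, h, j}  B3 = {a, g, h, j}  B4 = {a, g, i, j}  B5 = {a, g, i, k}  B6 = {a, f, i, k}  B7 = {d, f, i, k}  B8 = {b, d, f, k}  B9 = {b, c, d, f}
Tree: B1–B2, B2–B3, B3–B4, B4–B5, B5–B6, B6–B7, B7–B8, B8–B9
Each bag holds 4 vertices, so the decomposition has width 3, which upper-bounds the treewidth. For the lower bound: the 4 vertex sets {e,h,l}, {j}, {g}, {a,f,i,k} are disjoint, each induces a connected subgraph, and every pair is joined by at least one edge of G. Contracting each set to a single vertex therefore yields K_{4} as a minor, and since treewidth is minor-monotone, tw(G) ≥ tw(K_{4}) = 3. Hence tw(G) = 3 exactly.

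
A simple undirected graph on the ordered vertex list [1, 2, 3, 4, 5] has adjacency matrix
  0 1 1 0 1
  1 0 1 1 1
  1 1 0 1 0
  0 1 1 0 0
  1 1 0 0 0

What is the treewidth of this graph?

2

A width-2 tree decomposition is:
Bags: B1 = {1, 2, 3}  B2 = {1, 2, 5}  B3 = {2, 3, 4}
Tree: B1–B2, B1–B3
Each bag holds 3 vertices, so the decomposition has width 2, which upper-bounds the treewidth. For the lower bound, the 3 vertices {1, 2, 3} are pairwise adjacent, and any tree decomposition puts a clique entirely inside one bag — forcing width ≥ 2. Combining the bounds, tw(G) = 2.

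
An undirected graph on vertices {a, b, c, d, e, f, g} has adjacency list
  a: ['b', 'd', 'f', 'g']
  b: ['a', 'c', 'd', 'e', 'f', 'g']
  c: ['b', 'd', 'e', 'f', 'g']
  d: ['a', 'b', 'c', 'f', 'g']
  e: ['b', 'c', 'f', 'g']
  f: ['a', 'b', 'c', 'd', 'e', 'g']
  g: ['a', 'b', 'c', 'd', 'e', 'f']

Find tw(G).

4

A width-4 tree decomposition is:
Bags: B1 = {b, c, d, f, g}  B2 = {b, c, e, f, g}  B3 = {a, b, d, f, g}
Tree: B1–B2, B1–B3
The largest bag has 5 vertices, giving width 4; this decomposition certifies tw(G) ≤ 4. Conversely, {b, c, d, f, g} is a clique of size 5, and the vertices of any clique must share a bag in every tree decomposition; so some bag has ≥ 5 vertices and tw(G) ≥ 4. Hence tw(G) = 4 exactly.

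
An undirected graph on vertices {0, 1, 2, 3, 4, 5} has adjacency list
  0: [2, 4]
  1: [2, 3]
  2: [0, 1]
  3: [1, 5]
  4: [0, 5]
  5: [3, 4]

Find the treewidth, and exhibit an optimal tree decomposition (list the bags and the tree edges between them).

The largest bag has 3 vertices, giving width 2; this decomposition certifies tw(G) ≤ 2. Since 0–4–5–3–1–2–0 is a cycle in G, G is not acyclic. Forests are exactly the graphs of treewidth ≤ 1, so tw(G) ≥ 2. Therefore the treewidth is 2.

Treewidth 2.
One such decomposition:
Bags: B1 = {0, 4, 5}  B2 = {0, 3, 5}  B3 = {0, 1, 3}  B4 = {0, 1, 2}
Tree: B1–B2, B2–B3, B3–B4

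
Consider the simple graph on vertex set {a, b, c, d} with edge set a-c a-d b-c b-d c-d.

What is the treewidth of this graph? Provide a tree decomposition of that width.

Treewidth 2.
One optimal decomposition is:
Bags: B1 = {a, c, d}  B2 = {b, c, d}
Tree: B1–B2

Every bag has size at most 3, so the width is 3 − 1 = 2 and tw(G) ≤ 2. For the lower bound, the 3 vertices {a, c, d} are pairwise adjacent, and any tree decomposition puts a clique entirely inside one bag — forcing width ≥ 2. Combining the bounds, tw(G) = 2.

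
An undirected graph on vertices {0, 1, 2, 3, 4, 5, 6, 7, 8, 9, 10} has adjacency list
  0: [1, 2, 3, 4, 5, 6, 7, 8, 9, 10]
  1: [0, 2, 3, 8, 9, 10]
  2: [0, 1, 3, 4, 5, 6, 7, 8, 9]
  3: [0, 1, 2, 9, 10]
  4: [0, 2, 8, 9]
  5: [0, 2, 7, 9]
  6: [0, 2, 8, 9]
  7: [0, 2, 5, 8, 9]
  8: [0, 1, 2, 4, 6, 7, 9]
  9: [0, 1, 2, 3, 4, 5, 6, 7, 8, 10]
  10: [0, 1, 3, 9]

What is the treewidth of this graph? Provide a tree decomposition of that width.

Treewidth 4.
One optimal decomposition is:
Bags: B1 = {0, 1, 2, 8, 9}  B2 = {0, 1, 2, 3, 9}  B3 = {0, 2, 7, 8, 9}  B4 = {0, 2, 6, 8, 9}  B5 = {0, 1, 3, 9, 10}  B6 = {0, 2, 4, 8, 9}  B7 = {0, 2, 5, 7, 9}
Tree: B1–B2, B1–B3, B1–B4, B2–B5, B3–B6, B3–B7

Each bag holds 5 vertices, so the decomposition has width 4, which upper-bounds the treewidth. On the other hand G contains the 5-clique {0, 1, 2, 8, 9}. A clique must lie in a single bag of any decomposition, so no decomposition can have width below 4. Hence tw(G) = 4 exactly.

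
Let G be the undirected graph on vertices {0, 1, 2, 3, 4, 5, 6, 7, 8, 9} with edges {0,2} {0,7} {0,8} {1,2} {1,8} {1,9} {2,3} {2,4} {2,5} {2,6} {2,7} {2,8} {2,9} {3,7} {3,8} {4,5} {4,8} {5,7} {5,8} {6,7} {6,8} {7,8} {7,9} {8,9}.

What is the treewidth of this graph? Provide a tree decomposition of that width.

The largest bag has 4 vertices, giving width 3; this decomposition certifies tw(G) ≤ 3. Conversely, {1, 2, 8, 9} is a clique of size 4, and the vertices of any clique must share a bag in every tree decomposition; so some bag has ≥ 4 vertices and tw(G) ≥ 3. Combining the bounds, tw(G) = 3.

Treewidth 3.
One optimal decomposition is:
Bags: B1 = {2, 5, 7, 8}  B2 = {2, 7, 8, 9}  B3 = {1, 2, 8, 9}  B4 = {2, 4, 5, 8}  B5 = {2, 6, 7, 8}  B6 = {2, 3, 7, 8}  B7 = {0, 2, 7, 8}
Tree: B1–B2, B2–B3, B1–B4, B2–B5, B2–B6, B2–B7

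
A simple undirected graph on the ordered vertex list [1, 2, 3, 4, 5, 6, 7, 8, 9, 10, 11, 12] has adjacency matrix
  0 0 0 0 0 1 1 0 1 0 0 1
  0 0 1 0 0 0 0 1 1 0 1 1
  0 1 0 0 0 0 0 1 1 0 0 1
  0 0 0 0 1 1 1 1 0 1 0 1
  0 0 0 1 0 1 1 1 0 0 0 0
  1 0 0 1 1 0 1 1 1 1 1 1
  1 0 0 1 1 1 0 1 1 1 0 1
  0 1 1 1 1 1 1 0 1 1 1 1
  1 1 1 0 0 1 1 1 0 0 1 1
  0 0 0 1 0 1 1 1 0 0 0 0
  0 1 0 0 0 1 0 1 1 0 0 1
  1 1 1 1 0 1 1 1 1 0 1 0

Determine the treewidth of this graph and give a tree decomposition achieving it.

Treewidth 4.
One such decomposition:
Bags: B1 = {6, 7, 8, 9, 12}  B2 = {4, 6, 7, 8, 12}  B3 = {4, 6, 7, 8, 10}  B4 = {6, 8, 9, 11, 12}  B5 = {2, 8, 9, 11, 12}  B6 = {4, 5, 6, 7, 8}  B7 = {1, 6, 7, 9, 12}  B8 = {2, 3, 8, 9, 12}
Tree: B1–B2, B2–B3, B1–B4, B4–B5, B2–B6, B1–B7, B5–B8

Every bag has size at most 5, so the width is 5 − 1 = 4 and tw(G) ≤ 4. On the other hand G contains the 5-clique {2, 3, 8, 9, 12}. A clique must lie in a single bag of any decomposition, so no decomposition can have width below 4. Therefore the treewidth is 4.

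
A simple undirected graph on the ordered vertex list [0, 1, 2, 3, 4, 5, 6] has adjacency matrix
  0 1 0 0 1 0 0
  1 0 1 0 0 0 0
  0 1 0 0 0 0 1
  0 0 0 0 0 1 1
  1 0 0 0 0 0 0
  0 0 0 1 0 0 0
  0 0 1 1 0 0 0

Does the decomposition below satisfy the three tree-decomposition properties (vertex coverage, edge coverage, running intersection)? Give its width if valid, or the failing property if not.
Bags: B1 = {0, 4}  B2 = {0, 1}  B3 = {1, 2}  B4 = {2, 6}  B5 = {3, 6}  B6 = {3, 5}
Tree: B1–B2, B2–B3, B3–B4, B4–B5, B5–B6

Every vertex of G appears in some bag (union = {0, 1, 2, 3, 4, 5, 6}); every edge is covered by a bag; and for each vertex v the set of bags containing v is connected in the bag tree. The decomposition is therefore valid. The largest bag has 2 vertices, so the width is 1.

Yes; width 1.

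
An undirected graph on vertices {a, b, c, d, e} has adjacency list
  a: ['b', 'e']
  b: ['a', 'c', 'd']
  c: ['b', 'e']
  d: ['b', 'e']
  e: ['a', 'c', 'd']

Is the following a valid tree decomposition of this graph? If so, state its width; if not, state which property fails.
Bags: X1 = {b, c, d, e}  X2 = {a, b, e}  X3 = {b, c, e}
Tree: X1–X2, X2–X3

A tree decomposition must satisfy three properties: every vertex lies in some bag; for every edge, both endpoints lie together in some bag; and for every vertex, the bags containing it form a connected subtree. Here bags containing vertex c are not connected in the tree, so the decomposition is invalid.

No — bags containing vertex c are not connected in the tree.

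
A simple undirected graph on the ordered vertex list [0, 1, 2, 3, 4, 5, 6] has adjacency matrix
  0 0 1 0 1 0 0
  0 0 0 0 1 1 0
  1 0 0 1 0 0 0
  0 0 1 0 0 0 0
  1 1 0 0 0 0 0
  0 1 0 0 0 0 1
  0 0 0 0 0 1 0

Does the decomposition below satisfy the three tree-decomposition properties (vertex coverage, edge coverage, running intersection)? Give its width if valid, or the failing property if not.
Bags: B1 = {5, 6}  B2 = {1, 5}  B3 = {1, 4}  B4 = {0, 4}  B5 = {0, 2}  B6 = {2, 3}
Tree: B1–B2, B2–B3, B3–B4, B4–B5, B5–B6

Yes; width 1.

Every vertex of G appears in some bag (union = {0, 1, 2, 3, 4, 5, 6}); every edge is covered by a bag; and for each vertex v the set of bags containing v is connected in the bag tree. The decomposition is therefore valid. The largest bag has 2 vertices, so the width is 1.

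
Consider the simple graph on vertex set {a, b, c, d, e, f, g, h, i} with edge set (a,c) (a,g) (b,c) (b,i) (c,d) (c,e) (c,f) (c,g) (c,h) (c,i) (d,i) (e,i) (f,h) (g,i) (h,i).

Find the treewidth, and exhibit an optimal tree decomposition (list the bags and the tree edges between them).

Each bag holds 3 vertices, so the decomposition has width 2, which upper-bounds the treewidth. Conversely, {a, c, g} is a clique of size 3, and the vertices of any clique must share a bag in every tree decomposition; so some bag has ≥ 3 vertices and tw(G) ≥ 2. The upper and lower bounds meet at 2, so that is the treewidth.

Treewidth 2.
Bags: B1 = {c, g, i}  B2 = {c, e, i}  B3 = {c, d, i}  B4 = {c, h, i}  B5 = {b, c, i}  B6 = {c, f, h}  B7 = {a, c, g}
Tree: B1–B2, B1–B3, B3–B4, B2–B5, B4–B6, B1–B7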